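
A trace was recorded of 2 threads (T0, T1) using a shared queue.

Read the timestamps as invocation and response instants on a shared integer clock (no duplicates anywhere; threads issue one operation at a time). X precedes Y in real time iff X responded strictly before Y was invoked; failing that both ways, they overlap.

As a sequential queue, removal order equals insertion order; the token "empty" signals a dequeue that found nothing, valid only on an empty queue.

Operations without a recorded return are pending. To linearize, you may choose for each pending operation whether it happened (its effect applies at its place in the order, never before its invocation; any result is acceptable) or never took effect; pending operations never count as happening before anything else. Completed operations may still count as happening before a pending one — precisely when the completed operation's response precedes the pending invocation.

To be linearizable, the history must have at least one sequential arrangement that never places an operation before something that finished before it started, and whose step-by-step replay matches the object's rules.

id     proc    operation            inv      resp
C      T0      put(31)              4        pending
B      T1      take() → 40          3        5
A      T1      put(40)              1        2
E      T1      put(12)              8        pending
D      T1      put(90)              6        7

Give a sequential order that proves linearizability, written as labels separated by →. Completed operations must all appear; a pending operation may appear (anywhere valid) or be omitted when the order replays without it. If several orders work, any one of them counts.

after step 1 (A put(40)): queue <40>
after step 2 (B take() → 40): queue <>
after step 3 (C put(31) (pending, included)): queue <31>
after step 4 (D put(90)): queue <31,90>

A → B → C → D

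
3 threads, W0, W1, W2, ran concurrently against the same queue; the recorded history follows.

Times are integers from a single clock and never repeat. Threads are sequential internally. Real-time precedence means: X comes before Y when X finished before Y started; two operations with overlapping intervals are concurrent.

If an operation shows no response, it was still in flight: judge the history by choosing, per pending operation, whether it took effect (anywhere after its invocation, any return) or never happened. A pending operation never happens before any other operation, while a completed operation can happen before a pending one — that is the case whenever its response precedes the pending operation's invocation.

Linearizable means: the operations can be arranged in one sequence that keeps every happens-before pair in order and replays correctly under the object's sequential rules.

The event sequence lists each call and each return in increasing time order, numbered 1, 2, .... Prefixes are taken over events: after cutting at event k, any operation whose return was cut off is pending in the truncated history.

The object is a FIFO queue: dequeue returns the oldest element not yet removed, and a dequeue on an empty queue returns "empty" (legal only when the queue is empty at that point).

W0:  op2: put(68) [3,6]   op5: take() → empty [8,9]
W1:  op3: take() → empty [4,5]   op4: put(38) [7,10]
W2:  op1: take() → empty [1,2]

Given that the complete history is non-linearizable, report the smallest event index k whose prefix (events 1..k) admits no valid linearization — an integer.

events 1..8 are linearizable, e.g. via op1, op3, op2:
1. op1 take() → empty, leaving queue <>
2. op3 take() → empty, leaving queue <>
3. op2 put(68), leaving queue <68>
once event 9 joins (op5's response, time 9), exhaustive search finds no witness
no escape via the 1 pending operation (op4): every completion choice fails
e.g. op1, op2, op3, op5 (pending dropped): illegal at step 3, since op3 take() → empty cannot apply there
e.g. op1, op3, op2, op5 (pending dropped): illegal at step 4, since op5 take() → empty cannot apply there

9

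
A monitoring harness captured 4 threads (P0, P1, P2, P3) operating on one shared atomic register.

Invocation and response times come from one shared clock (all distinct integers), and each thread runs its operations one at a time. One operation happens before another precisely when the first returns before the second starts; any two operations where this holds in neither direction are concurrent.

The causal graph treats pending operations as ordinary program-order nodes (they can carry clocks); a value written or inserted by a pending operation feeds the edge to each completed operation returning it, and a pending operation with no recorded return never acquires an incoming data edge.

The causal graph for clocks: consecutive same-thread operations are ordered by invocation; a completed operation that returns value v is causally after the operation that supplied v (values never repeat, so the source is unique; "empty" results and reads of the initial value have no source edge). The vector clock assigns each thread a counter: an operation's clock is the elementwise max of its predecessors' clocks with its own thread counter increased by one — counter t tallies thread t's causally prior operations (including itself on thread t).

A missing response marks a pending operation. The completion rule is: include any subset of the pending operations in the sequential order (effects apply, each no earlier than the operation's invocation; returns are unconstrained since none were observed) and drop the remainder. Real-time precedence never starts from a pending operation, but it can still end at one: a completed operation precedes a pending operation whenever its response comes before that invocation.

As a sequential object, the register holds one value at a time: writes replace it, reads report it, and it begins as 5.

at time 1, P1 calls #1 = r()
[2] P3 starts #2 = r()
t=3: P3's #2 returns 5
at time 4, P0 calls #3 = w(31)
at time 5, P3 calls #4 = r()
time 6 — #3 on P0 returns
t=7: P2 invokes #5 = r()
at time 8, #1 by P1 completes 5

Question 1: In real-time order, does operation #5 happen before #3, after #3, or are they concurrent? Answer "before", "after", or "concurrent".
#5 spans [7,…), #3 spans [4,6]
resp(#3)=6 < inv(#5)=7

after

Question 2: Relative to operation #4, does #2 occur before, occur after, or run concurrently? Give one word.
#2 spans [2,3], #4 spans [5,…)
resp(#2)=3 < inv(#4)=5

before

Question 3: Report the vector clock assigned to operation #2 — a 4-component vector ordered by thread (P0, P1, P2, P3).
invoked at 2, #2 has no predecessors; its own P3 bump gives (0, 0, 0, 1)
invoked at 7, #5 has no predecessors; its own P2 bump gives (0, 0, 1, 0)
invoked at 1, #1 has no predecessors; its own P1 bump gives (0, 1, 0, 0)
invoked at 4, #3 has no predecessors; its own P0 bump gives (1, 0, 0, 0)
#4 (invocation 5): componentwise max over VC(#2)=(0, 0, 0, 1), +1 at P3, giving (0, 0, 0, 2)
target: VC(#2) = (0, 0, 0, 1)

(0, 0, 0, 1)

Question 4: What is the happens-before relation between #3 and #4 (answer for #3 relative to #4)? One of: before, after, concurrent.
#3 spans [4,6], #4 spans [5,…)
the intervals overlap in both directions

concurrent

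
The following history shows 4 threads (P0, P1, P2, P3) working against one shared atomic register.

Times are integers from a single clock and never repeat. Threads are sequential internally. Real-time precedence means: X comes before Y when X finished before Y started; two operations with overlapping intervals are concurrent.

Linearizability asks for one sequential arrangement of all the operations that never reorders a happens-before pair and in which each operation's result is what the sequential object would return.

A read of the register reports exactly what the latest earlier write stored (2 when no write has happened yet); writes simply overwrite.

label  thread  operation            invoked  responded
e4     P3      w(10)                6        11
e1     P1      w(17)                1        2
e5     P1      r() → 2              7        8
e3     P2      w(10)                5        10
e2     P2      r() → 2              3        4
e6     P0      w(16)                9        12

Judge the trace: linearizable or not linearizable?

not linearizable

the violation lands at event 4, e2's response at time 4: events 1..3 linearize, events 1..4 do not
the sole real-time-consistent order of 2 completed operations fails the atomic register replay
take e1, e2: step 2 already fails, because e2 r() → 2 cannot occur there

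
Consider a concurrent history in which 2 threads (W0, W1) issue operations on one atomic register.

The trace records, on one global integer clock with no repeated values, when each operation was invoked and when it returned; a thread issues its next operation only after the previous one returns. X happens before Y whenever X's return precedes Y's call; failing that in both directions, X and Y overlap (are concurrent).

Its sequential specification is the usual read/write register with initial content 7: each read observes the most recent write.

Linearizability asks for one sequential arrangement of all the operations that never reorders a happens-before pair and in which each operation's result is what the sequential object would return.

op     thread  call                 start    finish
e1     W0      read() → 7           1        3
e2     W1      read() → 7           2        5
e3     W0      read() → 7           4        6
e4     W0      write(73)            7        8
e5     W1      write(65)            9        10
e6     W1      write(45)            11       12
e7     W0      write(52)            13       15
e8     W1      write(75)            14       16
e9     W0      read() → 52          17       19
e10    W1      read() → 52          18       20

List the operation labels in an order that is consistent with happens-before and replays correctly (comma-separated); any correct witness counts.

e1, e2, e3, e4, e5, e6, e8, e7, e9, e10

after step 1 (e1 read() → 7): value 7
after step 2 (e2 read() → 7): value 7
after step 3 (e3 read() → 7): value 7
after step 4 (e4 write(73)): value 73
after step 5 (e5 write(65)): value 65
after step 6 (e6 write(45)): value 45
after step 7 (e8 write(75)): value 75
after step 8 (e7 write(52)): value 52
after step 9 (e9 read() → 52): value 52
after step 10 (e10 read() → 52): value 52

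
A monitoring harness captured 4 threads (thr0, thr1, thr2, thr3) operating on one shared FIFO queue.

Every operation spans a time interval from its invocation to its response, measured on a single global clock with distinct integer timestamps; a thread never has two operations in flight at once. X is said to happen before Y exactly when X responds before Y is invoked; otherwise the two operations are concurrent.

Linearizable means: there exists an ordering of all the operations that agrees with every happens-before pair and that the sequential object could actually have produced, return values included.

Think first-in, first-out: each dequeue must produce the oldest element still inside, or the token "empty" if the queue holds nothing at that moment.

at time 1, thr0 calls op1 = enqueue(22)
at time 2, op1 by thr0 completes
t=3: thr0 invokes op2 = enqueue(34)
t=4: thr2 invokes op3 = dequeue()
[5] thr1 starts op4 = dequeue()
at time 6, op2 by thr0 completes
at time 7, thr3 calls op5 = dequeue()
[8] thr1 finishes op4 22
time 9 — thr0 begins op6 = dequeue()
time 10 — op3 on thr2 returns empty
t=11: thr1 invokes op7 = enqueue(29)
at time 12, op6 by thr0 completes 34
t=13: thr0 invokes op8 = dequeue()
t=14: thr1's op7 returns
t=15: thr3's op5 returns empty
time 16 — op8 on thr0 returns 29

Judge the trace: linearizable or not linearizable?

linearizable

a witness: op1, op2, op4, op6, op3, op5, op7, op8
1. op1 enqueue(22), leaving queue <22>
2. op2 enqueue(34), leaving queue <22,34>
3. op4 dequeue() → 22, leaving queue <34>
4. op6 dequeue() → 34, leaving queue <>
5. op3 dequeue() → empty, leaving queue <>
6. op5 dequeue() → empty, leaving queue <>
7. op7 enqueue(29), leaving queue <29>
8. op8 dequeue() → 29, leaving queue <>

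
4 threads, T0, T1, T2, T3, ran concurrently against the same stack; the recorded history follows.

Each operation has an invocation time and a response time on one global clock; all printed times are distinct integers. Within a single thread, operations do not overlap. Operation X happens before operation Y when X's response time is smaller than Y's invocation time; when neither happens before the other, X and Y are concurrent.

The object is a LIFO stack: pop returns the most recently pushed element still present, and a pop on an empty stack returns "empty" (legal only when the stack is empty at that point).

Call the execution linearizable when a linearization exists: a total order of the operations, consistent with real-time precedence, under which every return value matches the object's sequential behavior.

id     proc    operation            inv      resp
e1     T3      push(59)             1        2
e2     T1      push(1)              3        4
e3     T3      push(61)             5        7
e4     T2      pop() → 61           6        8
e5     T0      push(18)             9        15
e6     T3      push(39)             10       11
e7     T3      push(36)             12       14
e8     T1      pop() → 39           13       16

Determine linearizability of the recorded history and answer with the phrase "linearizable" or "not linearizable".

linearizable

one valid linearization: e1, e2, e3, e4, e5, e6, e8, e7
step 1: e1 push(59) — stack <59>
step 2: e2 push(1) — stack <59,1>
step 3: e3 push(61) — stack <59,1,61>
step 4: e4 pop() → 61 — stack <59,1>
step 5: e5 push(18) — stack <59,1,18>
step 6: e6 push(39) — stack <59,1,18,39>
step 7: e8 pop() → 39 — stack <59,1,18>
step 8: e7 push(36) — stack <59,1,18,36>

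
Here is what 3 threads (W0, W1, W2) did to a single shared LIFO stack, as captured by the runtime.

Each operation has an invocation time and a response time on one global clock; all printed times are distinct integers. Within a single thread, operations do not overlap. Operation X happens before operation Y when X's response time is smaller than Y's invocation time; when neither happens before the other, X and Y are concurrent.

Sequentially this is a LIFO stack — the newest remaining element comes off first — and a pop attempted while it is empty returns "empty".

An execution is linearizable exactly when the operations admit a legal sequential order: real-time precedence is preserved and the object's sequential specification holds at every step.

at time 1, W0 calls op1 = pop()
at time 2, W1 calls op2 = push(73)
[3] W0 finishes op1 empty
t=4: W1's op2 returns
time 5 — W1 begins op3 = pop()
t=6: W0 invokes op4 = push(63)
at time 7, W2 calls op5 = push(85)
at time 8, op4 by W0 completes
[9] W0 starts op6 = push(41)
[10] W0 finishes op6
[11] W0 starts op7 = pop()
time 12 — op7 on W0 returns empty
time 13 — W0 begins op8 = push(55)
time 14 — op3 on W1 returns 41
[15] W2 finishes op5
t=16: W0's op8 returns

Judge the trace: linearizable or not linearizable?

not linearizable

cut after 11 events: linearizable; cut after 12 events (op7 responds, time 12): not linearizable
no legal order exists: 2 real-time-consistent candidates over 5 completed LIFO stack operations, all rejected
no escape via the 2 pending operations (op3, op5): every completion choice fails
e.g. op1, op2, op4, op6, op7 (pending dropped): illegal at step 5, since op7 pop() → empty cannot apply there
e.g. op2, op1, op4, op6, op7 (pending dropped): illegal at step 2, since op1 pop() → empty cannot apply there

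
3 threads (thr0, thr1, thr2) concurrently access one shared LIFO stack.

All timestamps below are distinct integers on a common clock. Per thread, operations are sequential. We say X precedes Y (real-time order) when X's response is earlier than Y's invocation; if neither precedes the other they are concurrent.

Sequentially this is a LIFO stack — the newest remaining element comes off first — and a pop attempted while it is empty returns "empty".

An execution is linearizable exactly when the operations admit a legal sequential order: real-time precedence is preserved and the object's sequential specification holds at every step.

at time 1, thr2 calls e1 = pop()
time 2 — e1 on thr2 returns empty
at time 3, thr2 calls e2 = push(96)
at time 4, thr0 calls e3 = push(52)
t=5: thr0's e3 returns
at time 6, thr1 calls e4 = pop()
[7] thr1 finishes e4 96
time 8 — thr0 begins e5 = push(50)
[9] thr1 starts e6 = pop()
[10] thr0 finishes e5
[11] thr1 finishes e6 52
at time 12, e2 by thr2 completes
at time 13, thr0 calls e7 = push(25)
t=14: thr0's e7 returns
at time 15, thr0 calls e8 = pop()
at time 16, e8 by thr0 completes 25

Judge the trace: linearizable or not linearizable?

witness order: e1, e3, e2, e4, e6, e5, e7, e8
1. e1 pop() → empty, leaving stack <>
2. e3 push(52), leaving stack <52>
3. e2 push(96), leaving stack <52,96>
4. e4 pop() → 96, leaving stack <52>
5. e6 pop() → 52, leaving stack <>
6. e5 push(50), leaving stack <50>
7. e7 push(25), leaving stack <50,25>
8. e8 pop() → 25, leaving stack <50>

linearizable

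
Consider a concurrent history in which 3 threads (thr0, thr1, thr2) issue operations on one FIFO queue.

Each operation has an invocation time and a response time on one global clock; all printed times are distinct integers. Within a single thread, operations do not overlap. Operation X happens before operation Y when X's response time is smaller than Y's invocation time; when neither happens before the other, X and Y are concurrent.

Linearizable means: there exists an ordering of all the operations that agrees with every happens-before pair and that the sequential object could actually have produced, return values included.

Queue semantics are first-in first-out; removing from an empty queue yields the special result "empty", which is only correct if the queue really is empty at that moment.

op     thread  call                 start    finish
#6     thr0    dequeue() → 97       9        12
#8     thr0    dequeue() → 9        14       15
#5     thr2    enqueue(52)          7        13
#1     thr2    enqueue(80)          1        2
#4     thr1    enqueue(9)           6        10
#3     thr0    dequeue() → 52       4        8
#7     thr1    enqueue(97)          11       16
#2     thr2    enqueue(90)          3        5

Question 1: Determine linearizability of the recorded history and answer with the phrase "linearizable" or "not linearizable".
not linearizable

cut after 7 events: linearizable; cut after 8 events (#3 responds, time 8): not linearizable
the 3 completed operations admit 2 real-time orders; each fails the FIFO queue replay
every completion of the 2 pending operations (#4, #5) was checked; none linearizes
one such order, #1, #2, #3 (pending dropped), breaks at step 3 where #3 dequeue() → 52 is illegal
one such order, #1, #3, #2 (pending dropped), breaks at step 2 where #3 dequeue() → 52 is illegal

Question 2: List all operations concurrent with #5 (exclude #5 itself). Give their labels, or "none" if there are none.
Answer: #3, #4, #6, #7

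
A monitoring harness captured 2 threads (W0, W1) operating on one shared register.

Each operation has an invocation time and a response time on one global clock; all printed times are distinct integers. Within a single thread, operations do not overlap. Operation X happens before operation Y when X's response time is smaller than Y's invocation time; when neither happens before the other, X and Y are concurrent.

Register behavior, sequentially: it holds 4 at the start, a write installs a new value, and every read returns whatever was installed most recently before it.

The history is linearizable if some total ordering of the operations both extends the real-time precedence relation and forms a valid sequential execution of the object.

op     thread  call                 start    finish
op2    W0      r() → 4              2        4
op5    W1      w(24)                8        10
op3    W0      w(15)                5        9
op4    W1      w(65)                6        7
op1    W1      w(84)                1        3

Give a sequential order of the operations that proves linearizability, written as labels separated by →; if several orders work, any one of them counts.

1. op2 r() → 4, leaving value 4
2. op1 w(84), leaving value 84
3. op3 w(15), leaving value 15
4. op4 w(65), leaving value 65
5. op5 w(24), leaving value 24

op2 → op1 → op3 → op4 → op5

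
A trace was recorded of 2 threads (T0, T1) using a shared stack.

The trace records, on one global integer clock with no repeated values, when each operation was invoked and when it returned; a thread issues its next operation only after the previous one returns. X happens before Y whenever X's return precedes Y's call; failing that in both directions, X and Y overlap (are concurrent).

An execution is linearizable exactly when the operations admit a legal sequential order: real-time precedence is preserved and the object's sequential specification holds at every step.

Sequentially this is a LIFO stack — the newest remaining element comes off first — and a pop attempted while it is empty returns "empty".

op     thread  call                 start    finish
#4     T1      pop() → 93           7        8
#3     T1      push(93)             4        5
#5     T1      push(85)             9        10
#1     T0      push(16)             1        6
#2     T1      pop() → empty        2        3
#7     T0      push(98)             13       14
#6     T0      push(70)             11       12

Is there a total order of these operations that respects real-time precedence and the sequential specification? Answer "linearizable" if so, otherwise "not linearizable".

linearizable

witness order: #2, #1, #3, #4, #5, #6, #7
1. #2 pop() → empty, leaving stack <>
2. #1 push(16), leaving stack <16>
3. #3 push(93), leaving stack <16,93>
4. #4 pop() → 93, leaving stack <16>
5. #5 push(85), leaving stack <16,85>
6. #6 push(70), leaving stack <16,85,70>
7. #7 push(98), leaving stack <16,85,70,98>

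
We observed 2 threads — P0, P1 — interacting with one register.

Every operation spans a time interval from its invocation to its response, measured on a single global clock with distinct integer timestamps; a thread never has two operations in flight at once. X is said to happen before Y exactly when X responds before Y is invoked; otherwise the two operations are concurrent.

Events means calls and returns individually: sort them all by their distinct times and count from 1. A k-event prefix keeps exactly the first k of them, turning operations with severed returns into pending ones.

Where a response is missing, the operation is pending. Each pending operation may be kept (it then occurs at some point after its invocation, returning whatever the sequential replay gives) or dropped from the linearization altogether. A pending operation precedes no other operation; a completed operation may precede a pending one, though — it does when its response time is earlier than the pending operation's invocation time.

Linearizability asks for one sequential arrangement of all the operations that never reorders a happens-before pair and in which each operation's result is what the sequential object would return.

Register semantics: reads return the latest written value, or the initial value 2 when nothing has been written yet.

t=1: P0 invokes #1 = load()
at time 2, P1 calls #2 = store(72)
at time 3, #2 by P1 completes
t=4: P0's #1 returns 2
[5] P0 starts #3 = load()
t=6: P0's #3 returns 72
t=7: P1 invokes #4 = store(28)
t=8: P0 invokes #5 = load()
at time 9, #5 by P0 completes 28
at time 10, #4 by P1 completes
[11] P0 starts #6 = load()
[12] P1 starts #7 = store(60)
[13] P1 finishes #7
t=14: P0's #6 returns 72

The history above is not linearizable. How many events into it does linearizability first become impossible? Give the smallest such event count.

events 1..13 are linearizable, e.g. via #1, #2, #3, #4, #5, #6, #7:
1. #1 load() → 2, leaving value 2
2. #2 store(72), leaving value 72
3. #3 load() → 72, leaving value 72
4. #4 store(28), leaving value 28
5. #5 load() → 28, leaving value 28
6. #6 load() (pending, included), leaving value 28
7. #7 store(60), leaving value 60
adding event 14 (#6 responds at 14) leaves no legal real-time order
sample order #1, #2, #3, #4, #5, #6, #7 stalls at step 6 — #6 load() → 72 has no legal effect
sample order #1, #2, #3, #4, #5, #7, #6 stalls at step 7 — #6 load() → 72 has no legal effect

14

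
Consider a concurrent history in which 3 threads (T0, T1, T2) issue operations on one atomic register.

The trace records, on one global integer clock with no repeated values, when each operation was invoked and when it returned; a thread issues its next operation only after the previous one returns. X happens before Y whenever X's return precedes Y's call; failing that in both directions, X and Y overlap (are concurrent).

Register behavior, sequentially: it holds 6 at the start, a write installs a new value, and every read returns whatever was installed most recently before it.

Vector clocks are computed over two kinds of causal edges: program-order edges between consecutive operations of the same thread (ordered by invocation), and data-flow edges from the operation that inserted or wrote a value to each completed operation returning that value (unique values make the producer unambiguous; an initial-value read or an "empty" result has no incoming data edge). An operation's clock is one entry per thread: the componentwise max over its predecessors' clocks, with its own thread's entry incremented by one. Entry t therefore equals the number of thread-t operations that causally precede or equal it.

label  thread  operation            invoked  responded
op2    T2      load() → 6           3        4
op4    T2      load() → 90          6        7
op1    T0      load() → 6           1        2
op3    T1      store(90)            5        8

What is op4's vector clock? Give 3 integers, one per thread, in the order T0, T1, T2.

op2 (invocation 3): nothing precedes it; T2's component alone gives (0, 0, 1)
op3 (invocation 5): nothing precedes it; T1's component alone gives (0, 1, 0)
op1 (invocation 1): nothing precedes it; T0's component alone gives (1, 0, 0)
invoked at 6, op4 merges VC(op2)=(0, 0, 1), VC(op3)=(0, 1, 0) and bumps T2's slot → (0, 1, 2)
target: VC(op4) = (0, 1, 2)

(0, 1, 2)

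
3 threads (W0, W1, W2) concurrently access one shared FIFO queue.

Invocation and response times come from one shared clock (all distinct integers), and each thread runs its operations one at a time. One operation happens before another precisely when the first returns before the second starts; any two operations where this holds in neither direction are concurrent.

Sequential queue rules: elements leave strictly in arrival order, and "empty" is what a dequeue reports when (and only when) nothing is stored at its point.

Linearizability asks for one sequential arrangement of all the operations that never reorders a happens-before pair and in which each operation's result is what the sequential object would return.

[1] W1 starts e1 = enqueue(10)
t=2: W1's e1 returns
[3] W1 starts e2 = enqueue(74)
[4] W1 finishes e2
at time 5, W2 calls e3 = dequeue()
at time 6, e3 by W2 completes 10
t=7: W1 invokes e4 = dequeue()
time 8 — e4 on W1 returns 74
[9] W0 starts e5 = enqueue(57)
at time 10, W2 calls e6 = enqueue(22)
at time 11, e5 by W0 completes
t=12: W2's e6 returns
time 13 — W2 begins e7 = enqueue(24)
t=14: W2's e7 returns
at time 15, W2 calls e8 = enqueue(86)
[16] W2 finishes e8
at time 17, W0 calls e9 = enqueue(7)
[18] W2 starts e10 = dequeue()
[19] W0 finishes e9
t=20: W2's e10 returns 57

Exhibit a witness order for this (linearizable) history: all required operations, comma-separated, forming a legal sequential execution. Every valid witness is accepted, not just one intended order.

e1, e2, e3, e4, e5, e6, e7, e8, e9, e10

step 1: e1 enqueue(10) — queue <10>
step 2: e2 enqueue(74) — queue <10,74>
step 3: e3 dequeue() → 10 — queue <74>
step 4: e4 dequeue() → 74 — queue <>
step 5: e5 enqueue(57) — queue <57>
step 6: e6 enqueue(22) — queue <57,22>
step 7: e7 enqueue(24) — queue <57,22,24>
step 8: e8 enqueue(86) — queue <57,22,24,86>
step 9: e9 enqueue(7) — queue <57,22,24,86,7>
step 10: e10 dequeue() → 57 — queue <22,24,86,7>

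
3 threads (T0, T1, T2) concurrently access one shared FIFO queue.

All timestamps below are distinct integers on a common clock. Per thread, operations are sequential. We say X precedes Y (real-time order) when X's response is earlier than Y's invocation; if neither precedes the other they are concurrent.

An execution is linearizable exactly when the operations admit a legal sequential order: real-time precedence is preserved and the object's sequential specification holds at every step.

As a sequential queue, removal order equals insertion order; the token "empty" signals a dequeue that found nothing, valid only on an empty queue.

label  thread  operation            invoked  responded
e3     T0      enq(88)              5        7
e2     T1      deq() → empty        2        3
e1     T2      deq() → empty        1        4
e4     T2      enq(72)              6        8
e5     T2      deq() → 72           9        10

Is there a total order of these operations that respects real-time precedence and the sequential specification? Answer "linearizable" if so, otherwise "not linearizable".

linearizable

a witness: e1, e2, e4, e3, e5
step 1: e1 deq() → empty — queue <>
step 2: e2 deq() → empty — queue <>
step 3: e4 enq(72) — queue <72>
step 4: e3 enq(88) — queue <72,88>
step 5: e5 deq() → 72 — queue <88>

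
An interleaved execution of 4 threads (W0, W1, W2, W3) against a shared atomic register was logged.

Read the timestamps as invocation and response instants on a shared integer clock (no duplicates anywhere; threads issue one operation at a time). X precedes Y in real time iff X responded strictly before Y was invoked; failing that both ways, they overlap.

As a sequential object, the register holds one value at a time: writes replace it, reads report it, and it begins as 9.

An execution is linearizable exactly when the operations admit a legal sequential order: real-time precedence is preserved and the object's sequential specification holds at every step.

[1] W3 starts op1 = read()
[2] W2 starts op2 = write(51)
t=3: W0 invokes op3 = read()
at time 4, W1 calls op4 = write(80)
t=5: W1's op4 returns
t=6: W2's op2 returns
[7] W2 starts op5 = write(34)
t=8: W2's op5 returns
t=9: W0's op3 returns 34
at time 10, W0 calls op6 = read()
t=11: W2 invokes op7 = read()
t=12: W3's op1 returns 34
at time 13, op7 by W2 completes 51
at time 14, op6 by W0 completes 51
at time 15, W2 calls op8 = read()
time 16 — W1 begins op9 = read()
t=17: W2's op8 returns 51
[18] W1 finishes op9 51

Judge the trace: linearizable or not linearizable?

through event 12 a valid linearization exists; event 13 (op7 responding at time 13) ends that
the 6 completed operations admit 48 real-time orders; each fails the atomic register replay
no escape via the 1 pending operation (op6): every completion choice fails
e.g. op1, op2, op3, op4, op5, op7 (pending dropped): illegal at step 1, since op1 read() → 34 cannot apply there
e.g. op1, op2, op4, op3, op5, op7 (pending dropped): illegal at step 1, since op1 read() → 34 cannot apply there

not linearizable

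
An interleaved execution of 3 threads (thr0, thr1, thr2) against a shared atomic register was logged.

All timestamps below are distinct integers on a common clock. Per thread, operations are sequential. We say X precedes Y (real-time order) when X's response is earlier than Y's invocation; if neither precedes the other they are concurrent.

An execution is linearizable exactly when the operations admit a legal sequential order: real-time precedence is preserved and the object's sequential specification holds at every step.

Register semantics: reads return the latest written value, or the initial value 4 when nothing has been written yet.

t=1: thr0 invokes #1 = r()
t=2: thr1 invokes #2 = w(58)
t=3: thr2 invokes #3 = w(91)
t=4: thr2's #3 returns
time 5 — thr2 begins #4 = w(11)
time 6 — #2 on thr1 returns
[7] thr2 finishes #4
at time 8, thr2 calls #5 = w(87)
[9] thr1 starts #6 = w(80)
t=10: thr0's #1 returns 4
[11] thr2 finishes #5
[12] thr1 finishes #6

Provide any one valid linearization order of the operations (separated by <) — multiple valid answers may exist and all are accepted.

#1 < #2 < #3 < #4 < #5 < #6

1. #1 r() → 4, leaving value 4
2. #2 w(58), leaving value 58
3. #3 w(91), leaving value 91
4. #4 w(11), leaving value 11
5. #5 w(87), leaving value 87
6. #6 w(80), leaving value 80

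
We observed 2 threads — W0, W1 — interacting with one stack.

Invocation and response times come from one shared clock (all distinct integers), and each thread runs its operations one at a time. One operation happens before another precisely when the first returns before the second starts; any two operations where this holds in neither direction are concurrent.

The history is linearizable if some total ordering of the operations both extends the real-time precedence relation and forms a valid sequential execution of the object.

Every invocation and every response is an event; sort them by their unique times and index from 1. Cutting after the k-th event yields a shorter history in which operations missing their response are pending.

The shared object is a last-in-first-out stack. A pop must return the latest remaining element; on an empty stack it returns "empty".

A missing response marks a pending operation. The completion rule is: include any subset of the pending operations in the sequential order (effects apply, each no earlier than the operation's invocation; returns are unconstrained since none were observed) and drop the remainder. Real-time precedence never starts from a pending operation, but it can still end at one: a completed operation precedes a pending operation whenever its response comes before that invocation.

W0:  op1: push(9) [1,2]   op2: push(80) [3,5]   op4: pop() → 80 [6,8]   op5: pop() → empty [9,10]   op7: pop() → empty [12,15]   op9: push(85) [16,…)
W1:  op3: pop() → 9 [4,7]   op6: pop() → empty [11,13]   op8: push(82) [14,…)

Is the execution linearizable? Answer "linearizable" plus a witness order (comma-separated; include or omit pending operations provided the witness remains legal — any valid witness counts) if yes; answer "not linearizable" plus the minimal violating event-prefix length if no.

linearizable — witness: op1, op2, op4, op3, op5, op6, op7

after step 1 (op1 push(9)): stack <9>
after step 2 (op2 push(80)): stack <9,80>
after step 3 (op4 pop() → 80): stack <9>
after step 4 (op3 pop() → 9): stack <>
after step 5 (op5 pop() → empty): stack <>
after step 6 (op6 pop() → empty): stack <>
after step 7 (op7 pop() → empty): stack <>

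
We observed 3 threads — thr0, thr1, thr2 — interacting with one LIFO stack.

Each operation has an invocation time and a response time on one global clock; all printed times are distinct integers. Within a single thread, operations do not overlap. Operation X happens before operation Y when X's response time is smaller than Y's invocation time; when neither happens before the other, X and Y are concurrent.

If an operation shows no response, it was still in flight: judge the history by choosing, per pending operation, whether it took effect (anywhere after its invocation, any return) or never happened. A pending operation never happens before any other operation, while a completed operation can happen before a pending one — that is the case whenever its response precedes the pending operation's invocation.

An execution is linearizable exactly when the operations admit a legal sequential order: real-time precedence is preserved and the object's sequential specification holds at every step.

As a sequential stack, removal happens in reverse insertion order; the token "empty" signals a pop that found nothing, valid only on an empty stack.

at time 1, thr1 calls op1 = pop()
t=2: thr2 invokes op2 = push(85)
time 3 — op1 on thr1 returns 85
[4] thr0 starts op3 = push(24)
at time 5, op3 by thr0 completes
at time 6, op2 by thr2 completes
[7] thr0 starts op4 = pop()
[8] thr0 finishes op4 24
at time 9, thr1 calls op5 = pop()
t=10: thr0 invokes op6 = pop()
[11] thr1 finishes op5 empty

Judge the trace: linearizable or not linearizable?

linearizable

witness order: op2, op1, op3, op4, op5
step 1: op2 push(85) — stack <85>
step 2: op1 pop() → 85 — stack <>
step 3: op3 push(24) — stack <24>
step 4: op4 pop() → 24 — stack <>
step 5: op5 pop() → empty — stack <>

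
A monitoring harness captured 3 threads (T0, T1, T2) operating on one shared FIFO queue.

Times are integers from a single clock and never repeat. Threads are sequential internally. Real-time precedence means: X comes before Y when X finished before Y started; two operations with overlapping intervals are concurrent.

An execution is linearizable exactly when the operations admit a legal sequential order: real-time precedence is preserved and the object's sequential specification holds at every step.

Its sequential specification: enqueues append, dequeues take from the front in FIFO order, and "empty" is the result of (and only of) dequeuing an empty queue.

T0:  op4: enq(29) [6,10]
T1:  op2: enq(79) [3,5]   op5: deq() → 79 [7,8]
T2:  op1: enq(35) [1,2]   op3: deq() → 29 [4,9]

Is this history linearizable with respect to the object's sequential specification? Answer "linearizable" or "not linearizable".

not linearizable

already the first 9 events (up to op3's response at time 9) admit no linearization; the first 8 still do
no legal order exists: 3 real-time-consistent candidates over 4 completed FIFO queue operations, all rejected
every completion of the 1 pending operation (op4) was checked; none linearizes
for example op1, op2, op3, op5 (pending dropped) fails at step 3: op3 deq() → 29 is not legal there
for example op1, op2, op5, op3 (pending dropped) fails at step 3: op5 deq() → 79 is not legal there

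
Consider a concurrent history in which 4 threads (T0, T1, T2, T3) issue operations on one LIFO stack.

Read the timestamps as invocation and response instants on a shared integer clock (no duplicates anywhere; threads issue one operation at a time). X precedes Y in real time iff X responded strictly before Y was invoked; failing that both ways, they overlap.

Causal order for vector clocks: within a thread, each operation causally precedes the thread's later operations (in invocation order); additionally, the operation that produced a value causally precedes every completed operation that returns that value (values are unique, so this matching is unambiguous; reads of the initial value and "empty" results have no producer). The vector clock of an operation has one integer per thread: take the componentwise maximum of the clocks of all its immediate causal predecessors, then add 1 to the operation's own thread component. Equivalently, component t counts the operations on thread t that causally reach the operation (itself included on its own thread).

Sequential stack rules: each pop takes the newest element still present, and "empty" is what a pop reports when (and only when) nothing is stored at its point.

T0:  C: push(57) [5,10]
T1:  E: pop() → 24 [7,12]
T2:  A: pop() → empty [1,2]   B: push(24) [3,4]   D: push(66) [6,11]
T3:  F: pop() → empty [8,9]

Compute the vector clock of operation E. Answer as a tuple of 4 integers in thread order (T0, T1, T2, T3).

VC(F, invoked at 8): no causal predecessors; +1 on T3 → (0, 0, 0, 1)
VC(A, invoked at 1): no causal predecessors; +1 on T2 → (0, 0, 1, 0)
VC(C, invoked at 5): no causal predecessors; +1 on T0 → (1, 0, 0, 0)
merge at B (invoked 3): VC(A)=(0, 0, 1, 0), own-thread bump on T2 → (0, 0, 2, 0)
merge at D (invoked 6): VC(B)=(0, 0, 2, 0), own-thread bump on T2 → (0, 0, 3, 0)
merge at E (invoked 7): VC(B)=(0, 0, 2, 0), own-thread bump on T1 → (0, 1, 2, 0)
target: VC(E) = (0, 1, 2, 0)

(0, 1, 2, 0)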